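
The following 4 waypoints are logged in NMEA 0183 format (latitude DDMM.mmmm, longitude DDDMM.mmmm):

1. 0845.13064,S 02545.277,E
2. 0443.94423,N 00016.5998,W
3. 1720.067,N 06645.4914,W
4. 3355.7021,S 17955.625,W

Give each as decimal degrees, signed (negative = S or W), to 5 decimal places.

1. -8.75218, 25.75462
2. 4.73240, -0.27666
3. 17.33445, -66.75819
4. -33.92837, -179.92708

Point 1:
  Latitude: degrees = first 2 digits = 8, minutes = 45.13064; 8 + 45.13064/60 = 8.752177
  S → negative
  λ: split at 3 digits → 025° and 45.277′; 25 + 45.277/60 = 25.754617
  E → positive
Point 2:
  φ: split at 2 digits → 04° and 43.94423′; 4 + 43.94423/60 = 4.732404
  N ⇒ keep positive
  λ: degrees = first 3 digits = 0, minutes = 16.5998; 0 + 16.5998/60 = 0.276663
  W ⇒ negate
Point 3:
  Lat: degrees = first 2 digits = 17, minutes = 20.067; 17 + 20.067/60 = 17.334450
  N → positive
  Lon: degrees = first 3 digits = 66, minutes = 45.4914; 66 + 45.4914/60 = 66.758190
  W → negative
Point 4:
  Lat: split at 2 digits → 33° and 55.7021′; 33 + 55.7021/60 = 33.928368
  S → negative
  Longitude: degrees = first 3 digits = 179, minutes = 55.625; 179 + 55.625/60 = 179.927083
  hemisphere W, so the sign is −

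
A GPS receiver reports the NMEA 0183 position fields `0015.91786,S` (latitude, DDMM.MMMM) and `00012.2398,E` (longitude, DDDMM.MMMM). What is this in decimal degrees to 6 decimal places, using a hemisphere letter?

0.265298° S, 0.203997° E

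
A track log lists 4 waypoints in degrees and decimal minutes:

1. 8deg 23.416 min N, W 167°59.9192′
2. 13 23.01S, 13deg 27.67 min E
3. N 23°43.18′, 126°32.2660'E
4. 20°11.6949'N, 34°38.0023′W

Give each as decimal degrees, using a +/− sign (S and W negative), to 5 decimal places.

Point 1:
  Lat: 8 + 23.416/60 = 8.390267
  N ⇒ keep positive
  Longitude: 59.9192′ = 0.998653°; total 167.998653
  W ⇒ negate
Point 2:
  φ: 23.01′ = 0.383500°; total 13.383500
  hemisphere S, so the sign is −
  Longitude: 13 + 27.67/60 = 13.461167
  E → positive
Point 3:
  Lat: 43.18′ = 0.719667°; total 23.719667
  N → positive
  Longitude: 32.266′ = 0.537767°; total 126.537767
  E ⇒ keep positive
Point 4:
  φ: 20 + 11.6949/60 = 20.194915
  N → positive
  λ: 38.0023′ = 0.633372°; total 34.633372
  W → negative

1. 8.39027, -167.99865
2. -13.38350, 13.46117
3. 23.71967, 126.53777
4. 20.19492, -34.63337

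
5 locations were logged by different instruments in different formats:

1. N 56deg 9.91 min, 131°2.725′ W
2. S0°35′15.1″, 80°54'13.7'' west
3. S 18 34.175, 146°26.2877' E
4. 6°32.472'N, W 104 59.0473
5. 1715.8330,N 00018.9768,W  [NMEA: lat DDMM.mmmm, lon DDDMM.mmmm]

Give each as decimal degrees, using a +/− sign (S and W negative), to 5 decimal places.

Point 1:
  Latitude: 56 + 9.91/60 = 56.165167
  N → positive
  λ: 131 + 2.725/60 = 131.045417
  W → negative
Point 2:
  φ: 35′ + 15.1″ = 35.25167′; 0 + 35.25167/60 = 0.587528
  hemisphere S, so the sign is −
  Lon: 80° + 54/60 + 13.7/3600 = 80 + 0.900000 + 0.003806 = 80.903806
  hemisphere W, so the sign is −
Point 3:
  Lat: 34.175′ = 0.569583°; total 18.569583
  hemisphere S, so the sign is −
  Longitude: 26.2877′ = 0.438128°; total 146.438128
  E → positive
Point 4:
  Lat: 6 + 32.472/60 = 6.541200
  N → positive
  λ: 104 + 59.0473/60 = 104.984122
  W ⇒ negate
Point 5:
  Lat: degrees = first 2 digits = 17, minutes = 15.833; 17 + 15.833/60 = 17.263883
  N → positive
  Longitude: split at 3 digits → 000° and 18.9768′; 0 + 18.9768/60 = 0.316280
  W → negative

1. 56.16517, -131.04542
2. -0.58753, -80.90381
3. -18.56958, 146.43813
4. 6.54120, -104.98412
5. 17.26388, -0.31628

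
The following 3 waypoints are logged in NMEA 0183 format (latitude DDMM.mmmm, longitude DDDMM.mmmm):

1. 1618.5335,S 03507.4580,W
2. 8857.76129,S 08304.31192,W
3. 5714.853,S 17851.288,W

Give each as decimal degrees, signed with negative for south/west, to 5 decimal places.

Point 1:
  φ: split at 2 digits → 16° and 18.5335′; 16 + 18.5335/60 = 16.308892
  hemisphere S, so the sign is −
  Lon: degrees = first 3 digits = 35, minutes = 7.458; 35 + 7.458/60 = 35.124300
  W → negative
Point 2:
  Latitude: degrees = first 2 digits = 88, minutes = 57.76129; 88 + 57.76129/60 = 88.962688
  S ⇒ negate
  Longitude: split at 3 digits → 083° and 4.31192′; 83 + 4.31192/60 = 83.071865
  W → negative
Point 3:
  Latitude: degrees = first 2 digits = 57, minutes = 14.853; 57 + 14.853/60 = 57.247550
  S → negative
  Longitude: degrees = first 3 digits = 178, minutes = 51.288; 178 + 51.288/60 = 178.854800
  W → negative

1. -16.30889, -35.12430
2. -88.96269, -83.07187
3. -57.24755, -178.85480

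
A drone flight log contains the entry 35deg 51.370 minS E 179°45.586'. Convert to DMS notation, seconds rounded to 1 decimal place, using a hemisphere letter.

35°51′22.2″ S, 179°45′35.2″ E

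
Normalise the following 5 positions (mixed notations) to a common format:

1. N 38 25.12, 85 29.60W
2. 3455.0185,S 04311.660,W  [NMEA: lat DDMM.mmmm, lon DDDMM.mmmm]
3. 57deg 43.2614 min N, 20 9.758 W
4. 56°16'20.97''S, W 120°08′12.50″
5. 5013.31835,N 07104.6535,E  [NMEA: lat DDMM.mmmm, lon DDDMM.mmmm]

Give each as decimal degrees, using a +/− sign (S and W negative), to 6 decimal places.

Point 1:
  φ: 25.12′ = 0.418667°; total 38.4186667
  N ⇒ keep positive
  λ: 29.6′ = 0.493333°; total 85.4933333
  W → negative
Point 2:
  Lat: degrees = first 2 digits = 34, minutes = 55.0185; 34 + 55.0185/60 = 34.9169750
  S ⇒ negate
  λ: degrees = first 3 digits = 43, minutes = 11.66; 43 + 11.66/60 = 43.1943333
  W → negative
Point 3:
  Lat: 43.2614′ = 0.721023°; total 57.7210233
  N → positive
  Lon: 9.758′ = 0.162633°; total 20.1626333
  W → negative
Point 4:
  Latitude: 56° + 16/60 + 20.97/3600 = 56 + 0.266667 + 0.005825 = 56.2724917
  S → negative
  Lon: 8′ + 12.5″ = 8.20833′; 120 + 8.20833/60 = 120.1368056
  hemisphere W, so the sign is −
Point 5:
  φ: degrees = first 2 digits = 50, minutes = 13.31835; 50 + 13.31835/60 = 50.2219725
  N ⇒ keep positive
  λ: degrees = first 3 digits = 71, minutes = 4.6535; 71 + 4.6535/60 = 71.0775583
  E → positive

1. 38.418667, -85.493333
2. -34.916975, -43.194333
3. 57.721023, -20.162633
4. -56.272492, -120.136806
5. 50.221973, 71.077558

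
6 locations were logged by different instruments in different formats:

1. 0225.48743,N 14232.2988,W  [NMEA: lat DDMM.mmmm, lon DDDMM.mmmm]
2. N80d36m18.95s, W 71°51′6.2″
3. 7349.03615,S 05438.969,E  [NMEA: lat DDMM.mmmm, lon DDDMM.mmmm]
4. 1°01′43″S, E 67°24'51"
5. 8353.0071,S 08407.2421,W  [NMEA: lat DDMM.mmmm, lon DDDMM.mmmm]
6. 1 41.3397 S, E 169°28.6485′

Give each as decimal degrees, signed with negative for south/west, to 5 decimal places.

Point 1:
  Latitude: degrees = first 2 digits = 2, minutes = 25.48743; 2 + 25.48743/60 = 2.424791
  N ⇒ keep positive
  Lon: split at 3 digits → 142° and 32.2988′; 142 + 32.2988/60 = 142.538313
  hemisphere W, so the sign is −
Point 2:
  Latitude: 80° + 36/60 + 18.95/3600 = 80 + 0.600000 + 0.005264 = 80.605264
  N ⇒ keep positive
  λ: 71 + 51/60 + 6.2/3600 = 71.851722
  W → negative
Point 3:
  Latitude: split at 2 digits → 73° and 49.03615′; 73 + 49.03615/60 = 73.817269
  S → negative
  Lon: split at 3 digits → 054° and 38.969′; 54 + 38.969/60 = 54.649483
  E ⇒ keep positive
Point 4:
  Lat: 1° + 1/60 + 43/3600 = 1 + 0.016667 + 0.011944 = 1.028611
  hemisphere S, so the sign is −
  Longitude: 67° + 24/60 + 51/3600 = 67 + 0.400000 + 0.014167 = 67.414167
  E → positive
Point 5:
  φ: degrees = first 2 digits = 83, minutes = 53.0071; 83 + 53.0071/60 = 83.883452
  hemisphere S, so the sign is −
  Lon: split at 3 digits → 084° and 7.2421′; 84 + 7.2421/60 = 84.120702
  hemisphere W, so the sign is −
Point 6:
  Latitude: 41.3397′ = 0.688995°; total 1.688995
  S → negative
  λ: 28.6485′ = 0.477475°; total 169.477475
  E → positive

1. 2.42479, -142.53831
2. 80.60526, -71.85172
3. -73.81727, 54.64948
4. -1.02861, 67.41417
5. -83.88345, -84.12070
6. -1.68900, 169.47748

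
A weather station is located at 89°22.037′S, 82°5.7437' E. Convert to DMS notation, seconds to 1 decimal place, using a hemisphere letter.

89°22′2.2″ S, 82°05′44.6″ E

Latitude: 22.03700′ → 22′ and 0.03700 × 60 = 2.220″
Longitude: 5.74370′ → 5′ and 0.74370 × 60 = 44.622″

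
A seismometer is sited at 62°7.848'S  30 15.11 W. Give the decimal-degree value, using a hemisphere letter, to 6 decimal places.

Lat: 62 + 7.848/60 = 62.1308000
λ: 30 + 15.11/60 = 30.2518333

62.130800° S, 30.251833° W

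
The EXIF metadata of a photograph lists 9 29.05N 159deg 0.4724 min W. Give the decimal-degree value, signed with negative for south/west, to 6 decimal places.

Latitude: 9 + 29.05/60 = 9.4841667
N → positive
λ: 159 + 0.4724/60 = 159.0078733
hemisphere W, so the sign is −

9.484167, -159.007873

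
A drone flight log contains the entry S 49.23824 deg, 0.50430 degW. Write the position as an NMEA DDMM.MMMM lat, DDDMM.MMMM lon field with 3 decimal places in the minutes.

φ: fractional part 0.238240 → 14.29440 minutes
Lon: 0° + 0.504300 × 60 = 0° 30.25800′

4914.294,S / 00030.258,W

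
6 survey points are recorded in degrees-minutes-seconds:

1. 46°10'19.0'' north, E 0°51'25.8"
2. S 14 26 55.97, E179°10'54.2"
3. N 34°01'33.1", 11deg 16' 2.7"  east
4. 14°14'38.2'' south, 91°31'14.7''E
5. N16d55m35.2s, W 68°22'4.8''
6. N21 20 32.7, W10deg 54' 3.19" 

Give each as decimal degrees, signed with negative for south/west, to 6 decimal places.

1. 46.171944, 0.857167
2. -14.448881, 179.181722
3. 34.025861, 11.267417
4. -14.243944, 91.520750
5. 16.926444, -68.368000
6. 21.342417, -10.900886

Point 1:
  φ: 46 + 10/60 + 19/3600 = 46.1719444
  N → positive
  λ: 0 + 51/60 + 25.8/3600 = 0.8571667
  E ⇒ keep positive
Point 2:
  Latitude: 26′ + 55.97″ = 26.93283′; 14 + 26.93283/60 = 14.4488806
  S ⇒ negate
  λ: 179° + 10/60 + 54.2/3600 = 179 + 0.166667 + 0.015056 = 179.1817222
  E ⇒ keep positive
Point 3:
  Latitude: 34° + 1/60 + 33.1/3600 = 34 + 0.016667 + 0.009194 = 34.0258611
  N → positive
  Lon: 11° + 16/60 + 2.7/3600 = 11 + 0.266667 + 0.000750 = 11.2674167
  E → positive
Point 4:
  Lat: 14° + 14/60 + 38.2/3600 = 14 + 0.233333 + 0.010611 = 14.2439444
  S ⇒ negate
  λ: 91° + 31/60 + 14.7/3600 = 91 + 0.516667 + 0.004083 = 91.5207500
  E → positive
Point 5:
  φ: 55′ + 35.2″ = 55.58667′; 16 + 55.58667/60 = 16.9264444
  N ⇒ keep positive
  λ: 68 + 22/60 + 4.8/3600 = 68.3680000
  W → negative
Point 6:
  Latitude: 21° + 20/60 + 32.7/3600 = 21 + 0.333333 + 0.009083 = 21.3424167
  N ⇒ keep positive
  λ: 54′ + 3.19″ = 54.05317′; 10 + 54.05317/60 = 10.9008861
  hemisphere W, so the sign is −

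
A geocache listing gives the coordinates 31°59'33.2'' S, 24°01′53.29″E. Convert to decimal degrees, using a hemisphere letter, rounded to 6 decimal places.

φ: 59′ + 33.2″ = 59.55333′; 31 + 59.55333/60 = 31.9925556
λ: 24° + 1/60 + 53.29/3600 = 24 + 0.016667 + 0.014803 = 24.0314694

31.992556° S, 24.031469° E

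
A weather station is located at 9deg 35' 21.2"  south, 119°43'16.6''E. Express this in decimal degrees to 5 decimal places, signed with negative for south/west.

-9.58922, 119.72128

Latitude: 35′ + 21.2″ = 35.35333′; 9 + 35.35333/60 = 9.589222
S → negative
Lon: 119 + 43/60 + 16.6/3600 = 119.721278
E → positive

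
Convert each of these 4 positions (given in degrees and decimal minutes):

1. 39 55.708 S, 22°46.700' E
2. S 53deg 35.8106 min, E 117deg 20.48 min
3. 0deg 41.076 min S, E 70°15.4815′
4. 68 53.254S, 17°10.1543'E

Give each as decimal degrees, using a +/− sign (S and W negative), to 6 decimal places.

1. -39.928467, 22.778333
2. -53.596843, 117.341333
3. -0.684600, 70.258025
4. -68.887567, 17.169238

Point 1:
  Latitude: 55.708′ = 0.928467°; total 39.9284667
  hemisphere S, so the sign is −
  λ: 22 + 46.7/60 = 22.7783333
  E ⇒ keep positive
Point 2:
  φ: 53 + 35.8106/60 = 53.5968433
  S ⇒ negate
  Longitude: 20.48′ = 0.341333°; total 117.3413333
  E ⇒ keep positive
Point 3:
  φ: 41.076′ = 0.684600°; total 0.6846000
  S → negative
  λ: 70 + 15.4815/60 = 70.2580250
  E ⇒ keep positive
Point 4:
  φ: 53.254′ = 0.887567°; total 68.8875667
  S ⇒ negate
  Lon: 17 + 10.1543/60 = 17.1692383
  E → positive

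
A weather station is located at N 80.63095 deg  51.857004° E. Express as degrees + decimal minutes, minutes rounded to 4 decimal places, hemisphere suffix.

Lat: minutes = (80.630950 − 80) × 60 = 37.857000
Lon: minutes = (51.857004 − 51) × 60 = 51.420240

80° 37.8570′ N, 51° 51.4202′ E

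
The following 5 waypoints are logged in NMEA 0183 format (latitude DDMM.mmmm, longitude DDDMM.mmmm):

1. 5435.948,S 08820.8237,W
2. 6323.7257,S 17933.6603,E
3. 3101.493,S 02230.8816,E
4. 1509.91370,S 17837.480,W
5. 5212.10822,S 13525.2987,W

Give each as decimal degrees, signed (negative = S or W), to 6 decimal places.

Point 1:
  Latitude: degrees = first 2 digits = 54, minutes = 35.948; 54 + 35.948/60 = 54.5991333
  S ⇒ negate
  λ: split at 3 digits → 088° and 20.8237′; 88 + 20.8237/60 = 88.3470617
  W → negative
Point 2:
  Lat: split at 2 digits → 63° and 23.7257′; 63 + 23.7257/60 = 63.3954283
  S ⇒ negate
  λ: split at 3 digits → 179° and 33.6603′; 179 + 33.6603/60 = 179.5610050
  E → positive
Point 3:
  φ: degrees = first 2 digits = 31, minutes = 1.493; 31 + 1.493/60 = 31.0248833
  hemisphere S, so the sign is −
  λ: split at 3 digits → 022° and 30.8816′; 22 + 30.8816/60 = 22.5146933
  E ⇒ keep positive
Point 4:
  φ: degrees = first 2 digits = 15, minutes = 9.9137; 15 + 9.9137/60 = 15.1652283
  S → negative
  Lon: split at 3 digits → 178° and 37.48′; 178 + 37.48/60 = 178.6246667
  hemisphere W, so the sign is −
Point 5:
  φ: degrees = first 2 digits = 52, minutes = 12.10822; 52 + 12.10822/60 = 52.2018037
  hemisphere S, so the sign is −
  Lon: split at 3 digits → 135° and 25.2987′; 135 + 25.2987/60 = 135.4216450
  W ⇒ negate

1. -54.599133, -88.347062
2. -63.395428, 179.561005
3. -31.024883, 22.514693
4. -15.165228, -178.624667
5. -52.201804, -135.421645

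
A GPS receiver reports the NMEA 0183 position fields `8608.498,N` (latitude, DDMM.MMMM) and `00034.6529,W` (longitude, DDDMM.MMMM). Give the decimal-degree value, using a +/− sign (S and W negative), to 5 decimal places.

Latitude: degrees = first 2 digits = 86, minutes = 8.498; 86 + 8.498/60 = 86.141633
N → positive
Longitude: split at 3 digits → 000° and 34.6529′; 0 + 34.6529/60 = 0.577548
W → negative

86.14163, -0.57755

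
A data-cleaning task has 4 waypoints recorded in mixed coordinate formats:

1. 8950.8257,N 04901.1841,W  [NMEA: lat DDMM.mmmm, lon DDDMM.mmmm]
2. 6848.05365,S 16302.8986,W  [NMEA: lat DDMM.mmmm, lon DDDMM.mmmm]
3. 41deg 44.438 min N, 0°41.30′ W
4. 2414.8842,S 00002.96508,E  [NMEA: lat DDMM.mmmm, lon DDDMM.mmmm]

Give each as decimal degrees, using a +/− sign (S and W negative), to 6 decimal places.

1. 89.847095, -49.019735
2. -68.800894, -163.048310
3. 41.740633, -0.688333
4. -24.248070, 0.049418

Point 1:
  Lat: split at 2 digits → 89° and 50.8257′; 89 + 50.8257/60 = 89.8470950
  N ⇒ keep positive
  λ: degrees = first 3 digits = 49, minutes = 1.1841; 49 + 1.1841/60 = 49.0197350
  W → negative
Point 2:
  φ: split at 2 digits → 68° and 48.05365′; 68 + 48.05365/60 = 68.8008942
  S → negative
  λ: degrees = first 3 digits = 163, minutes = 2.8986; 163 + 2.8986/60 = 163.0483100
  hemisphere W, so the sign is −
Point 3:
  Latitude: 44.438′ = 0.740633°; total 41.7406333
  N ⇒ keep positive
  Lon: 0 + 41.3/60 = 0.6883333
  W ⇒ negate
Point 4:
  Latitude: degrees = first 2 digits = 24, minutes = 14.8842; 24 + 14.8842/60 = 24.2480700
  hemisphere S, so the sign is −
  λ: degrees = first 3 digits = 0, minutes = 2.96508; 0 + 2.96508/60 = 0.0494180
  E → positive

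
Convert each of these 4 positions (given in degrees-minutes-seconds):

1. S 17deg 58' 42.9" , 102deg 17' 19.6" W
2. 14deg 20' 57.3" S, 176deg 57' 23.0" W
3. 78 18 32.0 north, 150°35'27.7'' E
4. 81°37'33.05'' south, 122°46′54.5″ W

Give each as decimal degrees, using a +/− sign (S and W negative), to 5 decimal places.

1. -17.97858, -102.28878
2. -14.34925, -176.95639
3. 78.30889, 150.59103
4. -81.62585, -122.78181

Point 1:
  Latitude: 17 + 58/60 + 42.9/3600 = 17.978583
  S ⇒ negate
  Lon: 17′ + 19.6″ = 17.32667′; 102 + 17.32667/60 = 102.288778
  W → negative
Point 2:
  φ: 14 + 20/60 + 57.3/3600 = 14.349250
  S ⇒ negate
  Lon: 176 + 57/60 + 23/3600 = 176.956389
  W → negative
Point 3:
  Latitude: 78 + 18/60 + 32/3600 = 78.308889
  N ⇒ keep positive
  Longitude: 150° + 35/60 + 27.7/3600 = 150 + 0.583333 + 0.007694 = 150.591028
  E → positive
Point 4:
  φ: 81 + 37/60 + 33.05/3600 = 81.625847
  S → negative
  λ: 122° + 46/60 + 54.5/3600 = 122 + 0.766667 + 0.015139 = 122.781806
  W ⇒ negate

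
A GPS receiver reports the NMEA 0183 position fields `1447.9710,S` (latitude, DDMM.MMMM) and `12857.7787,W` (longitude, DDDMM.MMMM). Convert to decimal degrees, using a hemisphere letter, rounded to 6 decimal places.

14.799517° S, 128.962978° W

Latitude: degrees = first 2 digits = 14, minutes = 47.971; 14 + 47.971/60 = 14.7995167
λ: degrees = first 3 digits = 128, minutes = 57.7787; 128 + 57.7787/60 = 128.9629783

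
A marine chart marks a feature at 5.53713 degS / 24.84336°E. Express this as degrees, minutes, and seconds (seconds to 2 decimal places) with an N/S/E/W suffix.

Lat: 0.537130° → 32.22780′; 0.22780 × 60 = 13.6680″
Lon: 0.843360° → 50.60160′; 0.60160 × 60 = 36.0960″

5°32′13.67″ S, 24°50′36.10″ E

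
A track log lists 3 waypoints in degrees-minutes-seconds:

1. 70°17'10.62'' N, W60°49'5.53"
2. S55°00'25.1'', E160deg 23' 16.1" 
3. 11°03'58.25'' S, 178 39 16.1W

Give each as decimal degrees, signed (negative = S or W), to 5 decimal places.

1. 70.28628, -60.81820
2. -55.00697, 160.38781
3. -11.06618, -178.65447

Point 1:
  Latitude: 17′ + 10.62″ = 17.17700′; 70 + 17.17700/60 = 70.286283
  N → positive
  λ: 49′ + 5.53″ = 49.09217′; 60 + 49.09217/60 = 60.818203
  W → negative
Point 2:
  Lat: 0′ + 25.1″ = 0.41833′; 55 + 0.41833/60 = 55.006972
  S → negative
  Lon: 160° + 23/60 + 16.1/3600 = 160 + 0.383333 + 0.004472 = 160.387806
  E → positive
Point 3:
  φ: 11 + 3/60 + 58.25/3600 = 11.066181
  S → negative
  Longitude: 178° + 39/60 + 16.1/3600 = 178 + 0.650000 + 0.004472 = 178.654472
  W → negative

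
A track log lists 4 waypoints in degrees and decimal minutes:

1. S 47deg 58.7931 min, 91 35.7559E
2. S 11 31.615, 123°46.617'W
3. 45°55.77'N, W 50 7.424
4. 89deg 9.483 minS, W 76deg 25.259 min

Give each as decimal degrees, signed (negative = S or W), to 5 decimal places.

1. -47.97989, 91.59593
2. -11.52692, -123.77695
3. 45.92950, -50.12373
4. -89.15805, -76.42098

Point 1:
  Latitude: 47 + 58.7931/60 = 47.979885
  S → negative
  λ: 91 + 35.7559/60 = 91.595932
  E ⇒ keep positive
Point 2:
  Lat: 11 + 31.615/60 = 11.526917
  S ⇒ negate
  Longitude: 46.617′ = 0.776950°; total 123.776950
  hemisphere W, so the sign is −
Point 3:
  Lat: 55.77′ = 0.929500°; total 45.929500
  N ⇒ keep positive
  λ: 7.424′ = 0.123733°; total 50.123733
  W ⇒ negate
Point 4:
  φ: 9.483′ = 0.158050°; total 89.158050
  S ⇒ negate
  Longitude: 76 + 25.259/60 = 76.420983
  W ⇒ negate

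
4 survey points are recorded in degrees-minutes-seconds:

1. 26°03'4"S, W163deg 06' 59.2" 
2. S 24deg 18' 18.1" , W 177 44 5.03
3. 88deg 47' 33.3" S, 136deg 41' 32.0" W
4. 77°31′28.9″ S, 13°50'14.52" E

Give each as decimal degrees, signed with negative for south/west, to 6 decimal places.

1. -26.051111, -163.116444
2. -24.305028, -177.734731
3. -88.792583, -136.692222
4. -77.524694, 13.837367

Point 1:
  Lat: 3′ + 4″ = 3.06667′; 26 + 3.06667/60 = 26.0511111
  S → negative
  Longitude: 6′ + 59.2″ = 6.98667′; 163 + 6.98667/60 = 163.1164444
  W → negative
Point 2:
  Lat: 24 + 18/60 + 18.1/3600 = 24.3050278
  S ⇒ negate
  Lon: 177° + 44/60 + 5.03/3600 = 177 + 0.733333 + 0.001397 = 177.7347306
  W → negative
Point 3:
  Lat: 88° + 47/60 + 33.3/3600 = 88 + 0.783333 + 0.009250 = 88.7925833
  S → negative
  λ: 41′ + 32″ = 41.53333′; 136 + 41.53333/60 = 136.6922222
  W ⇒ negate
Point 4:
  Latitude: 31′ + 28.9″ = 31.48167′; 77 + 31.48167/60 = 77.5246944
  S ⇒ negate
  λ: 13° + 50/60 + 14.52/3600 = 13 + 0.833333 + 0.004033 = 13.8373667
  E ⇒ keep positive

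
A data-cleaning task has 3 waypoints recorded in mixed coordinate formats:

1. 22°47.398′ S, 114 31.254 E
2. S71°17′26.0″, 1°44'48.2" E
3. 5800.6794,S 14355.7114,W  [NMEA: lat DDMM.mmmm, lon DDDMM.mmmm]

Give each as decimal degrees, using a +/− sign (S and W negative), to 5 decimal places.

1. -22.78997, 114.52090
2. -71.29056, 1.74672
3. -58.01132, -143.92852

Point 1:
  φ: 22 + 47.398/60 = 22.789967
  S ⇒ negate
  λ: 31.254′ = 0.520900°; total 114.520900
  E → positive
Point 2:
  φ: 71 + 17/60 + 26/3600 = 71.290556
  hemisphere S, so the sign is −
  Longitude: 1° + 44/60 + 48.2/3600 = 1 + 0.733333 + 0.013389 = 1.746722
  E ⇒ keep positive
Point 3:
  Lat: split at 2 digits → 58° and 0.6794′; 58 + 0.6794/60 = 58.011323
  S ⇒ negate
  Longitude: split at 3 digits → 143° and 55.7114′; 143 + 55.7114/60 = 143.928523
  W ⇒ negate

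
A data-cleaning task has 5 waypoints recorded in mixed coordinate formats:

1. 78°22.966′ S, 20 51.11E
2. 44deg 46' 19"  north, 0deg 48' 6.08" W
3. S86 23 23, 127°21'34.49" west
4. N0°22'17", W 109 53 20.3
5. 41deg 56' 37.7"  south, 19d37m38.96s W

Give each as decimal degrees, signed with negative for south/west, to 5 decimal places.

Point 1:
  φ: 78 + 22.966/60 = 78.382767
  S ⇒ negate
  λ: 51.11′ = 0.851833°; total 20.851833
  E → positive
Point 2:
  φ: 46′ + 19″ = 46.31667′; 44 + 46.31667/60 = 44.771944
  N ⇒ keep positive
  Longitude: 0° + 48/60 + 6.08/3600 = 0 + 0.800000 + 0.001689 = 0.801689
  W → negative
Point 3:
  Latitude: 86° + 23/60 + 23/3600 = 86 + 0.383333 + 0.006389 = 86.389722
  hemisphere S, so the sign is −
  Longitude: 127 + 21/60 + 34.49/3600 = 127.359581
  W → negative
Point 4:
  Latitude: 22′ + 17″ = 22.28333′; 0 + 22.28333/60 = 0.371389
  N ⇒ keep positive
  Lon: 53′ + 20.3″ = 53.33833′; 109 + 53.33833/60 = 109.888972
  W ⇒ negate
Point 5:
  φ: 56′ + 37.7″ = 56.62833′; 41 + 56.62833/60 = 41.943806
  S ⇒ negate
  λ: 19° + 37/60 + 38.96/3600 = 19 + 0.616667 + 0.010822 = 19.627489
  hemisphere W, so the sign is −

1. -78.38277, 20.85183
2. 44.77194, -0.80169
3. -86.38972, -127.35958
4. 0.37139, -109.88897
5. -41.94381, -19.62749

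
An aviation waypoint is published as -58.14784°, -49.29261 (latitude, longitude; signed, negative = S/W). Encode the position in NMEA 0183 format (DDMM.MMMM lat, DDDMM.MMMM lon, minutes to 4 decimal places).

5808.8704,S / 04917.5566,W

Latitude is negative → S; |value| = 58.147840
Lat: minutes = (58.147840 − 58) × 60 = 8.870400
Longitude is negative → W; |value| = 49.292610
λ: 49° + 0.292610 × 60 = 49° 17.556600′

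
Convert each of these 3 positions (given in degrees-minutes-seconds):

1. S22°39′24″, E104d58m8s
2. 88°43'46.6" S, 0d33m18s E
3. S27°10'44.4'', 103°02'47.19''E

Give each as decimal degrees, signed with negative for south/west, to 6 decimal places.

1. -22.656667, 104.968889
2. -88.729611, 0.555000
3. -27.179000, 103.046442

Point 1:
  Lat: 39′ + 24″ = 39.40000′; 22 + 39.40000/60 = 22.6566667
  S ⇒ negate
  λ: 58′ + 8″ = 58.13333′; 104 + 58.13333/60 = 104.9688889
  E ⇒ keep positive
Point 2:
  Lat: 88 + 43/60 + 46.6/3600 = 88.7296111
  hemisphere S, so the sign is −
  Lon: 0° + 33/60 + 18/3600 = 0 + 0.550000 + 0.005000 = 0.5550000
  E ⇒ keep positive
Point 3:
  φ: 27° + 10/60 + 44.4/3600 = 27 + 0.166667 + 0.012333 = 27.1790000
  S ⇒ negate
  λ: 103° + 2/60 + 47.19/3600 = 103 + 0.033333 + 0.013108 = 103.0464417
  E → positive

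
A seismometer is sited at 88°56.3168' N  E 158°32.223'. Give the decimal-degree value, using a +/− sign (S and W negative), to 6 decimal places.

Latitude: 88 + 56.3168/60 = 88.9386133
N ⇒ keep positive
λ: 158 + 32.223/60 = 158.5370500
E → positive

88.938613, 158.537050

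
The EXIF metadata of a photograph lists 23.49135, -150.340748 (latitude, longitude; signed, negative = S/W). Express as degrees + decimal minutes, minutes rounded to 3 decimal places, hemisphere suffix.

Latitude: fractional part 0.491350 → 29.48100 minutes
Longitude is negative → W; |value| = 150.340748
λ: 150° + 0.340748 × 60 = 150° 20.44488′

23° 29.481′ N, 150° 20.445′ W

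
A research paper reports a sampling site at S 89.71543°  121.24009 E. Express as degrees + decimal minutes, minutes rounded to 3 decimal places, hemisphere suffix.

Lat: minutes = (89.715430 − 89) × 60 = 42.92580
Lon: 121° + 0.240090 × 60 = 121° 14.40540′

89° 42.926′ S, 121° 14.405′ E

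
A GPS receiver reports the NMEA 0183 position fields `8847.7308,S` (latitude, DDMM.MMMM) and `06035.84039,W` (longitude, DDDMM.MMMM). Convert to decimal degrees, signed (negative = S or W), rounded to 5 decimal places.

-88.79551, -60.59734

Latitude: split at 2 digits → 88° and 47.7308′; 88 + 47.7308/60 = 88.795513
S → negative
Lon: degrees = first 3 digits = 60, minutes = 35.84039; 60 + 35.84039/60 = 60.597340
W → negative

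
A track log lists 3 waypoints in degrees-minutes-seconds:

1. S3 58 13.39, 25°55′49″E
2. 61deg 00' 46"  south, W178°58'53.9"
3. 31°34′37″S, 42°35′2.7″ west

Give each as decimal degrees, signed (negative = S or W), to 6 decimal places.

Point 1:
  Latitude: 3° + 58/60 + 13.39/3600 = 3 + 0.966667 + 0.003719 = 3.9703861
  hemisphere S, so the sign is −
  Lon: 25° + 55/60 + 49/3600 = 25 + 0.916667 + 0.013611 = 25.9302778
  E ⇒ keep positive
Point 2:
  φ: 0′ + 46″ = 0.76667′; 61 + 0.76667/60 = 61.0127778
  S ⇒ negate
  Lon: 178° + 58/60 + 53.9/3600 = 178 + 0.966667 + 0.014972 = 178.9816389
  W ⇒ negate
Point 3:
  φ: 31 + 34/60 + 37/3600 = 31.5769444
  S ⇒ negate
  Longitude: 35′ + 2.7″ = 35.04500′; 42 + 35.04500/60 = 42.5840833
  W ⇒ negate

1. -3.970386, 25.930278
2. -61.012778, -178.981639
3. -31.576944, -42.584083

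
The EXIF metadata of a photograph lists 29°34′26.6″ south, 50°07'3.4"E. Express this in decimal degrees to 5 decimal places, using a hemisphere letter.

φ: 29 + 34/60 + 26.6/3600 = 29.574056
λ: 7′ + 3.4″ = 7.05667′; 50 + 7.05667/60 = 50.117611

29.57406° S, 50.11761° E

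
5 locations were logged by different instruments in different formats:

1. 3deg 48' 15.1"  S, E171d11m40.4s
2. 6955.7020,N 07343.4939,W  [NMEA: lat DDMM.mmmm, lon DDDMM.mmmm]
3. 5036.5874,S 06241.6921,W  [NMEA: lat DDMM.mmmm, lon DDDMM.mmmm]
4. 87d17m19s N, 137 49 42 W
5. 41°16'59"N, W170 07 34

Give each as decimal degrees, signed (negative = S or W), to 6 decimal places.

Point 1:
  Lat: 48′ + 15.1″ = 48.25167′; 3 + 48.25167/60 = 3.8041944
  S → negative
  λ: 171 + 11/60 + 40.4/3600 = 171.1945556
  E → positive
Point 2:
  φ: degrees = first 2 digits = 69, minutes = 55.702; 69 + 55.702/60 = 69.9283667
  N ⇒ keep positive
  Lon: split at 3 digits → 073° and 43.4939′; 73 + 43.4939/60 = 73.7248983
  hemisphere W, so the sign is −
Point 3:
  φ: degrees = first 2 digits = 50, minutes = 36.5874; 50 + 36.5874/60 = 50.6097900
  hemisphere S, so the sign is −
  λ: split at 3 digits → 062° and 41.6921′; 62 + 41.6921/60 = 62.6948683
  W → negative
Point 4:
  φ: 17′ + 19″ = 17.31667′; 87 + 17.31667/60 = 87.2886111
  N → positive
  Longitude: 137° + 49/60 + 42/3600 = 137 + 0.816667 + 0.011667 = 137.8283333
  W ⇒ negate
Point 5:
  Lat: 16′ + 59″ = 16.98333′; 41 + 16.98333/60 = 41.2830556
  N → positive
  λ: 170° + 7/60 + 34/3600 = 170 + 0.116667 + 0.009444 = 170.1261111
  W ⇒ negate

1. -3.804194, 171.194556
2. 69.928367, -73.724898
3. -50.609790, -62.694868
4. 87.288611, -137.828333
5. 41.283056, -170.126111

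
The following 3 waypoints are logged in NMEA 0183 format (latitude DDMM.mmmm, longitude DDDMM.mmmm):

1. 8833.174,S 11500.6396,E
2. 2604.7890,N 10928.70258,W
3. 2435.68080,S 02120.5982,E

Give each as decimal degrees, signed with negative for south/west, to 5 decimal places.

1. -88.55290, 115.01066
2. 26.07982, -109.47838
3. -24.59468, 21.34330

Point 1:
  φ: degrees = first 2 digits = 88, minutes = 33.174; 88 + 33.174/60 = 88.552900
  S ⇒ negate
  λ: degrees = first 3 digits = 115, minutes = 0.6396; 115 + 0.6396/60 = 115.010660
  E ⇒ keep positive
Point 2:
  φ: split at 2 digits → 26° and 4.789′; 26 + 4.789/60 = 26.079817
  N → positive
  Lon: split at 3 digits → 109° and 28.70258′; 109 + 28.70258/60 = 109.478376
  W ⇒ negate
Point 3:
  Lat: degrees = first 2 digits = 24, minutes = 35.6808; 24 + 35.6808/60 = 24.594680
  S → negative
  λ: split at 3 digits → 021° and 20.5982′; 21 + 20.5982/60 = 21.343303
  E ⇒ keep positive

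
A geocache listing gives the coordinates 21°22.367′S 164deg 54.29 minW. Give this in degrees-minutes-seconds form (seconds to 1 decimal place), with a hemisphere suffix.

Lat: fractional minutes 0.36700 × 60 = 22.020″
Longitude: 54.29000′ → 54′ and 0.29000 × 60 = 17.400″

21°22′22.0″ S, 164°54′17.4″ W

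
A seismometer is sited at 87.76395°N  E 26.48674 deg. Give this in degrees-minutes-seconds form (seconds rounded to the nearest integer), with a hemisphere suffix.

87°45′50″ N, 26°29′12″ E

Lat: whole degrees 87; 45.83700′ → 45′ and 50.22″
Lon: whole degrees 26; 29.20440′ → 29′ and 12.26″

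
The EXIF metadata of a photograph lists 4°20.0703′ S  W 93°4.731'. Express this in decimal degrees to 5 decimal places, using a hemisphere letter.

φ: 4 + 20.0703/60 = 4.334505
λ: 4.731′ = 0.078850°; total 93.078850

4.33451° S, 93.07885° W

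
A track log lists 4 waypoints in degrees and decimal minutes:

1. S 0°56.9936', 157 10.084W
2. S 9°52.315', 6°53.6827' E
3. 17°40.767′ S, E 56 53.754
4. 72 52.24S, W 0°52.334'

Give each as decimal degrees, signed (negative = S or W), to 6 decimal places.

1. -0.949893, -157.168067
2. -9.871917, 6.894712
3. -17.679450, 56.895900
4. -72.870667, -0.872233

Point 1:
  φ: 0 + 56.9936/60 = 0.9498933
  S ⇒ negate
  Longitude: 157 + 10.084/60 = 157.1680667
  hemisphere W, so the sign is −
Point 2:
  φ: 9 + 52.315/60 = 9.8719167
  hemisphere S, so the sign is −
  Longitude: 6 + 53.6827/60 = 6.8947117
  E → positive
Point 3:
  φ: 17 + 40.767/60 = 17.6794500
  hemisphere S, so the sign is −
  Lon: 53.754′ = 0.895900°; total 56.8959000
  E → positive
Point 4:
  Lat: 72 + 52.24/60 = 72.8706667
  hemisphere S, so the sign is −
  Longitude: 52.334′ = 0.872233°; total 0.8722333
  hemisphere W, so the sign is −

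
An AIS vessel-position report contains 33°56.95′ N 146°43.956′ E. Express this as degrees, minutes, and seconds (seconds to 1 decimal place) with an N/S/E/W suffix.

33°56′57.0″ N, 146°43′57.4″ E

Lat: 56.95000′ → 56′ and 0.95000 × 60 = 57.000″
Lon: fractional minutes 0.95600 × 60 = 57.360″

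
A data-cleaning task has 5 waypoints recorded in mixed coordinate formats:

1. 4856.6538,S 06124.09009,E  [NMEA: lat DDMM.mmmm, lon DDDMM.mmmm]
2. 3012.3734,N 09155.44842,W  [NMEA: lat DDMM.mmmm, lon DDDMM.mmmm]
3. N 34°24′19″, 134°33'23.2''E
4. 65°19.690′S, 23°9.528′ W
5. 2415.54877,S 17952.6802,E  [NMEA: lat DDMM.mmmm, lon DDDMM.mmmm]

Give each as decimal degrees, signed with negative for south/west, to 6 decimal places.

Point 1:
  φ: degrees = first 2 digits = 48, minutes = 56.6538; 48 + 56.6538/60 = 48.9442300
  S ⇒ negate
  Longitude: degrees = first 3 digits = 61, minutes = 24.09009; 61 + 24.09009/60 = 61.4015015
  E → positive
Point 2:
  φ: degrees = first 2 digits = 30, minutes = 12.3734; 30 + 12.3734/60 = 30.2062233
  N → positive
  Lon: split at 3 digits → 091° and 55.44842′; 91 + 55.44842/60 = 91.9241403
  hemisphere W, so the sign is −
Point 3:
  Lat: 34 + 24/60 + 19/3600 = 34.4052778
  N → positive
  λ: 33′ + 23.2″ = 33.38667′; 134 + 33.38667/60 = 134.5564444
  E ⇒ keep positive
Point 4:
  Latitude: 65 + 19.69/60 = 65.3281667
  S ⇒ negate
  Longitude: 9.528′ = 0.158800°; total 23.1588000
  W ⇒ negate
Point 5:
  Lat: degrees = first 2 digits = 24, minutes = 15.54877; 24 + 15.54877/60 = 24.2591462
  S → negative
  Lon: split at 3 digits → 179° and 52.6802′; 179 + 52.6802/60 = 179.8780033
  E → positive

1. -48.944230, 61.401502
2. 30.206223, -91.924140
3. 34.405278, 134.556444
4. -65.328167, -23.158800
5. -24.259146, 179.878003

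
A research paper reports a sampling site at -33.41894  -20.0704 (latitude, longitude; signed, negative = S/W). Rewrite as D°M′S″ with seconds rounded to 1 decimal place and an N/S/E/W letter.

33°25′8.2″ S, 20°04′13.4″ W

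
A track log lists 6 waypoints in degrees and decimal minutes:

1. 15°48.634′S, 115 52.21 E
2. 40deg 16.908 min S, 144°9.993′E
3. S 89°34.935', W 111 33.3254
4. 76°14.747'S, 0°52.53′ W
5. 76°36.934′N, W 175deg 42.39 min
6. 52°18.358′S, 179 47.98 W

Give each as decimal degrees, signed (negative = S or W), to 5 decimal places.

1. -15.81057, 115.87017
2. -40.28180, 144.16655
3. -89.58225, -111.55542
4. -76.24578, -0.87550
5. 76.61557, -175.70650
6. -52.30597, -179.79967

Point 1:
  φ: 15 + 48.634/60 = 15.810567
  hemisphere S, so the sign is −
  Lon: 115 + 52.21/60 = 115.870167
  E → positive
Point 2:
  Latitude: 16.908′ = 0.281800°; total 40.281800
  S → negative
  λ: 144 + 9.993/60 = 144.166550
  E ⇒ keep positive
Point 3:
  Latitude: 89 + 34.935/60 = 89.582250
  hemisphere S, so the sign is −
  λ: 33.3254′ = 0.555423°; total 111.555423
  W → negative
Point 4:
  Lat: 14.747′ = 0.245783°; total 76.245783
  S ⇒ negate
  Longitude: 52.53′ = 0.875500°; total 0.875500
  W ⇒ negate
Point 5:
  Lat: 76 + 36.934/60 = 76.615567
  N → positive
  Longitude: 175 + 42.39/60 = 175.706500
  W → negative
Point 6:
  Lat: 18.358′ = 0.305967°; total 52.305967
  hemisphere S, so the sign is −
  Longitude: 179 + 47.98/60 = 179.799667
  W ⇒ negate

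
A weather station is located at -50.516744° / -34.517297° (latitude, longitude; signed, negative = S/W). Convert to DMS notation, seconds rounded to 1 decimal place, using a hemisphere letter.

50°31′0.3″ S, 34°31′2.3″ W

Latitude is negative → S; |value| = 50.516744
Lat: whole degrees 50; 31.00464′ → 31′ and 0.278″
Longitude is negative → W; |value| = 34.517297
Lon: whole degrees 34; 31.03782′ → 31′ and 2.269″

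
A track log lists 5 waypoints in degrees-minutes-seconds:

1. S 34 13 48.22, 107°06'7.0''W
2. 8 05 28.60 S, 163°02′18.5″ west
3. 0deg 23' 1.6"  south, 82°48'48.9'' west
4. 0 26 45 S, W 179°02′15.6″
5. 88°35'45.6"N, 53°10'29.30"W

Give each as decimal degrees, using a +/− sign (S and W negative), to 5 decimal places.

1. -34.23006, -107.10194
2. -8.09128, -163.03847
3. -0.38378, -82.81358
4. -0.44583, -179.03767
5. 88.59600, -53.17481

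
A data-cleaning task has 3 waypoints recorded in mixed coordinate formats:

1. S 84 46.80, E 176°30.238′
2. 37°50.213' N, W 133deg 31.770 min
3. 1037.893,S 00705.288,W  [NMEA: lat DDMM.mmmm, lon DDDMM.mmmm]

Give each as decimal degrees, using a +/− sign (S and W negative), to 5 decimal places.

1. -84.78000, 176.50397
2. 37.83688, -133.52950
3. -10.63155, -7.08813

Point 1:
  Latitude: 84 + 46.8/60 = 84.780000
  S → negative
  Lon: 176 + 30.238/60 = 176.503967
  E → positive
Point 2:
  φ: 37 + 50.213/60 = 37.836883
  N → positive
  Longitude: 31.77′ = 0.529500°; total 133.529500
  W ⇒ negate
Point 3:
  φ: split at 2 digits → 10° and 37.893′; 10 + 37.893/60 = 10.631550
  S → negative
  Lon: degrees = first 3 digits = 7, minutes = 5.288; 7 + 5.288/60 = 7.088133
  hemisphere W, so the sign is −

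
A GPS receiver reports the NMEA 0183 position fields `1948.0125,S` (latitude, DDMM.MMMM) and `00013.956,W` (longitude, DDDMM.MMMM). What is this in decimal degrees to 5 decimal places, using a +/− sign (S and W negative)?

Latitude: degrees = first 2 digits = 19, minutes = 48.0125; 19 + 48.0125/60 = 19.800208
S ⇒ negate
λ: split at 3 digits → 000° and 13.956′; 0 + 13.956/60 = 0.232600
hemisphere W, so the sign is −

-19.80021, -0.23260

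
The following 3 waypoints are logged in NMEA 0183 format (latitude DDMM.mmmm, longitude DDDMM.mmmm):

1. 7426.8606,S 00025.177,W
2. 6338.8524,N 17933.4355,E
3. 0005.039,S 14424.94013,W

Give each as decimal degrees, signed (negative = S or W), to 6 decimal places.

Point 1:
  φ: degrees = first 2 digits = 74, minutes = 26.8606; 74 + 26.8606/60 = 74.4476767
  S → negative
  Lon: split at 3 digits → 000° and 25.177′; 0 + 25.177/60 = 0.4196167
  W → negative
Point 2:
  φ: degrees = first 2 digits = 63, minutes = 38.8524; 63 + 38.8524/60 = 63.6475400
  N ⇒ keep positive
  Longitude: degrees = first 3 digits = 179, minutes = 33.4355; 179 + 33.4355/60 = 179.5572583
  E → positive
Point 3:
  Latitude: split at 2 digits → 00° and 5.039′; 0 + 5.039/60 = 0.0839833
  S ⇒ negate
  Lon: degrees = first 3 digits = 144, minutes = 24.94013; 144 + 24.94013/60 = 144.4156688
  W → negative

1. -74.447677, -0.419617
2. 63.647540, 179.557258
3. -0.083983, -144.415669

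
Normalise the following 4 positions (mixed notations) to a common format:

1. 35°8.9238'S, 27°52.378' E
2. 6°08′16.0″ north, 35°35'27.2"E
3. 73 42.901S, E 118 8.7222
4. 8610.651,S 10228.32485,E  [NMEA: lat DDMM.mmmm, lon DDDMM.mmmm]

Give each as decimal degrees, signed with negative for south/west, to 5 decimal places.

Point 1:
  Lat: 8.9238′ = 0.148730°; total 35.148730
  S ⇒ negate
  λ: 27 + 52.378/60 = 27.872967
  E → positive
Point 2:
  φ: 6 + 8/60 + 16/3600 = 6.137778
  N → positive
  λ: 35 + 35/60 + 27.2/3600 = 35.590889
  E → positive
Point 3:
  Lat: 42.901′ = 0.715017°; total 73.715017
  hemisphere S, so the sign is −
  Lon: 8.7222′ = 0.145370°; total 118.145370
  E → positive
Point 4:
  φ: degrees = first 2 digits = 86, minutes = 10.651; 86 + 10.651/60 = 86.177517
  S ⇒ negate
  Longitude: degrees = first 3 digits = 102, minutes = 28.32485; 102 + 28.32485/60 = 102.472081
  E → positive

1. -35.14873, 27.87297
2. 6.13778, 35.59089
3. -73.71502, 118.14537
4. -86.17752, 102.47208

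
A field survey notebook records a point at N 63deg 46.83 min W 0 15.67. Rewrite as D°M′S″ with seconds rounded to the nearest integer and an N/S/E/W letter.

Lat: fractional minutes 0.83000 × 60 = 49.80″
Longitude: fractional minutes 0.67000 × 60 = 40.20″

63°46′50″ N, 0°15′40″ W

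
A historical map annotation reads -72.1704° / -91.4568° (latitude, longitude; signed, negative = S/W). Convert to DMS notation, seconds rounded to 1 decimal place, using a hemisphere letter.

72°10′13.4″ S, 91°27′24.5″ W

Latitude is negative → S; |value| = 72.170400
φ: whole degrees 72; 10.22400′ → 10′ and 13.440″
Longitude is negative → W; |value| = 91.456800
λ: 0.456800 × 60 = 27.40800′ → 27′, remainder × 60 = 24.480″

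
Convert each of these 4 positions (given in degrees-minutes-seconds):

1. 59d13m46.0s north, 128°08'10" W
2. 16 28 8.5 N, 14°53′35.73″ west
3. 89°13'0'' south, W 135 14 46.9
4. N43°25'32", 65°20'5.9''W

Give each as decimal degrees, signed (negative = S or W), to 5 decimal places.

1. 59.22944, -128.13611
2. 16.46903, -14.89326
3. -89.21667, -135.24636
4. 43.42556, -65.33497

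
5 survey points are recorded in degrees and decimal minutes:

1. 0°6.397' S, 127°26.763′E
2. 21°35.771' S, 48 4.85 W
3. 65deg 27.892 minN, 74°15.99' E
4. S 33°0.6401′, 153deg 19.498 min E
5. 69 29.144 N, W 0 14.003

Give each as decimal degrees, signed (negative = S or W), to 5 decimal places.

1. -0.10662, 127.44605
2. -21.59618, -48.08083
3. 65.46487, 74.26650
4. -33.01067, 153.32497
5. 69.48573, -0.23338

Point 1:
  Latitude: 6.397′ = 0.106617°; total 0.106617
  S → negative
  Longitude: 26.763′ = 0.446050°; total 127.446050
  E → positive
Point 2:
  Lat: 35.771′ = 0.596183°; total 21.596183
  S ⇒ negate
  Longitude: 4.85′ = 0.080833°; total 48.080833
  hemisphere W, so the sign is −
Point 3:
  Lat: 65 + 27.892/60 = 65.464867
  N → positive
  Longitude: 74 + 15.99/60 = 74.266500
  E ⇒ keep positive
Point 4:
  Lat: 33 + 0.6401/60 = 33.010668
  S → negative
  Lon: 19.498′ = 0.324967°; total 153.324967
  E → positive
Point 5:
  φ: 29.144′ = 0.485733°; total 69.485733
  N ⇒ keep positive
  Lon: 0 + 14.003/60 = 0.233383
  W → negative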